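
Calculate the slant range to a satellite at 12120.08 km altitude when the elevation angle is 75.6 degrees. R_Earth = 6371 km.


h = 12120.08 km, el = 75.6 deg
d = -R_E*sin(el) + sqrt((R_E*sin(el))^2 + 2*R_E*h + h^2)
d = -6371.0000*sin(1.3195) + sqrt((6371.0000*0.9685832)^2 + 2*6371.0000*12120.08 + 12120.08^2)
d = 12252.2320 km

12252.2320 km


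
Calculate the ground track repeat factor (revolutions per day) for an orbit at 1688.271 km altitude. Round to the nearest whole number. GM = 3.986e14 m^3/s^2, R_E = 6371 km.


r = 8.059271e+06 m
T = 2*pi*sqrt(r^3/mu) = 7200.3708 s = 120.0062 min
revs/day = 1440 / 120.0062 = 11.9994
Rounded: 12 revolutions per day

12 revolutions per day


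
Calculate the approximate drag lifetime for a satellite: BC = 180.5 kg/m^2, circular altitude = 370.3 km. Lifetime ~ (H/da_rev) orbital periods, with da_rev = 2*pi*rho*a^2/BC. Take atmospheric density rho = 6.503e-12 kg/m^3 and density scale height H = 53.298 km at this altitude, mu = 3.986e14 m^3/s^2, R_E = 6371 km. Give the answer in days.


a = R_E + alt = 6741.3000 km = 6.7413e+06 m
da_rev = 2*pi*rho*a^2/BC = 2*pi*6.503e-12*(6.7413e+06)^2/180.5 = 10.287355 m per revolution
N = H/da_rev = 53298.0000 m / 10.287355 m = 5180.9236 revolutions
P = 2*pi*sqrt(a^3/mu) = 5508.4156 s
lifetime = N*P = 5180.9236 * 5508.4156 = 2.8538681e+07 s = 330.3088 days

330.3088 days


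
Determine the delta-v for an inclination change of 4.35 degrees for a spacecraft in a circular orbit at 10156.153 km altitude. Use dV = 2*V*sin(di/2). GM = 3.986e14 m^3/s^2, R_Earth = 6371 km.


r = 16527.1530 km = 1.6527153e+07 m
V = sqrt(mu/r) = 4910.9965 m/s
di = 4.35 deg = 0.07592182 rad
dV = 2*V*sin(di/2) = 2*4910.9965*sin(0.03796091)
dV = 372.7623 m/s = 0.3727623 km/s

0.3728 km/s


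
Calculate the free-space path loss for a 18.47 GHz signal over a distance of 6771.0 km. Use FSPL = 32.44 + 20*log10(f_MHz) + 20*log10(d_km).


f = 18.47 GHz = 18470.0000 MHz
d = 6771.0 km
FSPL = 32.44 + 20*log10(18470.0000) + 20*log10(6771.0)
FSPL = 32.44 + 85.3293 + 76.6131
FSPL = 194.3824 dB

194.3824 dB


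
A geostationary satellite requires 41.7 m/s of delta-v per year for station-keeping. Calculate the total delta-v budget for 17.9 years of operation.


dV = rate * years = 41.7 * 17.9
dV = 746.4300 m/s

746.4300 m/s


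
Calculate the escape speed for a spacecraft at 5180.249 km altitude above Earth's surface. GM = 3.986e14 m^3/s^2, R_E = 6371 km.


r = 6371.0 + 5180.249 = 11551.2490 km = 1.1551249e+07 m
v_esc = sqrt(2*mu/r) = sqrt(2*3.986e14 / 1.1551249e+07)
v_esc = 8307.4775 m/s = 8.3075 km/s

8.3075 km/s


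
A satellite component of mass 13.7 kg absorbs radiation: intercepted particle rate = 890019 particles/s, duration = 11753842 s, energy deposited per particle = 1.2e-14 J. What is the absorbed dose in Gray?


Total energy deposited = rate * time * E_per
  = 890019 * 11753842 * 1.2e-14 = 0.1255337 J
Dose = E_total / mass = 0.1255337 / 13.7
Dose = 0.009163045 Gy

0.0092 Gy


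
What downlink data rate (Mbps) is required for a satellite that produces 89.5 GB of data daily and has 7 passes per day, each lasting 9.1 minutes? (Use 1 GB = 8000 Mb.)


total contact time = 7 * 9.1 * 60 = 3822.0000 s
data = 89.5 GB = 716000.0000 Mb
rate = 716000.0000 / 3822.0000 = 187.3365 Mbps

187.3365 Mbps


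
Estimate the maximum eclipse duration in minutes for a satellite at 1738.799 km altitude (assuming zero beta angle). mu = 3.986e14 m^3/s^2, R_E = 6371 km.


r = 8109.7990 km
T = 121.1365 min
Eclipse fraction = arcsin(R_E/r)/pi = arcsin(6371.0000/8109.7990)/pi
= arcsin(0.7855928)/pi = 0.2876419
Eclipse duration = 0.2876419 * 121.1365 = 34.8439 min

34.8439 minutes


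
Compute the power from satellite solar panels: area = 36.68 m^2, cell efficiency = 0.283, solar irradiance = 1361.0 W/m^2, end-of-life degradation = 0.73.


P = area * eta * S * degradation
P = 36.68 * 0.283 * 1361.0 * 0.73
P = 10313.2786 W

10313.2786 W


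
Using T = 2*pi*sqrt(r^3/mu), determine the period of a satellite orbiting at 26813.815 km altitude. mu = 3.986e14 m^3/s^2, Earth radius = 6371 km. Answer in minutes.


r = 33184.8150 km = 3.3184815e+07 m
T = 2*pi*sqrt(r^3/mu) = 2*pi*sqrt(3.6544178e+22 / 3.986e14)
T = 60161.7309 s = 1002.6955 min

1002.6955 minutes


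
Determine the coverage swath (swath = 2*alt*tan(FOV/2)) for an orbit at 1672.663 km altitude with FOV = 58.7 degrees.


FOV = 58.7 deg = 1.0245 rad
swath = 2 * alt * tan(FOV/2) = 2 * 1672.663 * tan(0.5122541)
swath = 2 * 1672.663 * 0.5623219
swath = 1881.1500 km

1881.1500 km


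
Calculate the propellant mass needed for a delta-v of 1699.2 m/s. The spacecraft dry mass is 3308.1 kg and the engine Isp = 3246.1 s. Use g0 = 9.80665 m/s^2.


ve = Isp * g0 = 3246.1 * 9.80665 = 31833.366565 m/s
mass ratio = exp(dv/ve) = exp(1699.2/31833.366565) = 1.05482825
m_prop = m_dry * (mr - 1) = 3308.1 * (1.05482825 - 1)
m_prop = 181.3773 kg

181.3773 kg


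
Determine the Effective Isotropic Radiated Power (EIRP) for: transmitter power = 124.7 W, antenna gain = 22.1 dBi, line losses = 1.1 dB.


Pt = 124.7 W = 20.9587 dBW
EIRP = Pt_dBW + Gt - losses = 20.9587 + 22.1 - 1.1 = 41.9587 dBW

41.9587 dBW


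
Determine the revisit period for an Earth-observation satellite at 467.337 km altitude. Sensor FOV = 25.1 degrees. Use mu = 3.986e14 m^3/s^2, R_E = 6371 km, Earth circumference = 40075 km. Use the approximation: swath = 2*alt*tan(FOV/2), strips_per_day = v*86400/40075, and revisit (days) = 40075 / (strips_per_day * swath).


swath = 2*467.337*tan(0.2190388) = 208.0681 km
v = sqrt(mu/r) = 7634.7250 m/s = 7.6347 km/s
strips/day = v*86400/40075 = 7.6347*86400/40075 = 16.4601
coverage/day = strips * swath = 16.4601 * 208.0681 = 3424.8315 km
revisit = 40075 / 3424.8315 = 11.7013 days

11.7013 days


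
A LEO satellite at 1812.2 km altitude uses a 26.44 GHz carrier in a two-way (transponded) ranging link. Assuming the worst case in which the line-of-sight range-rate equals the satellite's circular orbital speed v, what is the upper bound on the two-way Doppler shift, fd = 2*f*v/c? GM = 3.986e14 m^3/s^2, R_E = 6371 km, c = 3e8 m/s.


r = 8.1832e+06 m
v = sqrt(mu/r) = 6979.2228 m/s (worst-case radial velocity)
f = 26.44 GHz = 2.644e+10 Hz
fd = 2*f*v/c = 2*2.644e+10*6979.2228/3.0e+08
fd = 1.2302043e+06 Hz

1.2302e+06 Hz


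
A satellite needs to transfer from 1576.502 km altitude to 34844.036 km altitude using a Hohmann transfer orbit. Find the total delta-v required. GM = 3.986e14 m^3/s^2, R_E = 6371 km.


r1 = 7947.5020 km = 7.947502e+06 m
r2 = 41215.0360 km = 4.1215036e+07 m
dv1 = sqrt(mu/r1)*(sqrt(2*r2/(r1+r2)) - 1) = 2088.2468 m/s
dv2 = sqrt(mu/r2)*(1 - sqrt(2*r1/(r1+r2))) = 1341.5678 m/s
total dv = |dv1| + |dv2| = 2088.2468 + 1341.5678 = 3429.8146 m/s = 3.4298 km/s

3.4298 km/s


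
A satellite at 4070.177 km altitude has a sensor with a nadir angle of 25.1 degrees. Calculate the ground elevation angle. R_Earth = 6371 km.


r = R_E + alt = 10441.1770 km
Law of sines in the satellite / Earth-center / ground-point triangle:
  sin(nadir)/R_E = sin(90 + el)/r  =>  cos(el) = (r/R_E)*sin(nadir)
cos(el) = (10441.1770 / 6371.0000) * sin(25.1 deg) = 0.6952035
el = arccos(0.6952035) = 45.9566 deg
(Earth-central angle = 90 - nadir - el = 18.9434 deg)

45.9566 degrees


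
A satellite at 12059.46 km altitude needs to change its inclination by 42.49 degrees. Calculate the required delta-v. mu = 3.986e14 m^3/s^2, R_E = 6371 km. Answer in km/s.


r = 18430.4600 km = 1.843046e+07 m
V = sqrt(mu/r) = 4650.5098 m/s
di = 42.49 deg = 0.7415904 rad
dV = 2*V*sin(di/2) = 2*4650.5098*sin(0.3707952)
dV = 3370.2868 m/s = 3.3703 km/s

3.3703 km/s


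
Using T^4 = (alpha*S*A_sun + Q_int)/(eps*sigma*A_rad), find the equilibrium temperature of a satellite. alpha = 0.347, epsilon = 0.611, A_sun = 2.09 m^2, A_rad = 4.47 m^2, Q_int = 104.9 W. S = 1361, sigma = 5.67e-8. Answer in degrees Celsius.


Numerator = alpha*S*A_sun + Q_int = 0.347*1361*2.09 + 104.9 = 1091.9380 W
Denominator = eps*sigma*A_rad = 0.611*5.67e-8*4.47 = 1.5485734e-07 W/K^4
T^4 = 7.0512514e+09 K^4
T = 289.7788 K = 16.6288 C

16.6288 degrees Celsius


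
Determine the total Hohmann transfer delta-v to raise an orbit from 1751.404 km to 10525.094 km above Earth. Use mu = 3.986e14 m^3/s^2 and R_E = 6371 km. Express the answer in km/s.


r1 = 8122.4040 km = 8.122404e+06 m
r2 = 16896.0940 km = 1.6896094e+07 m
dv1 = sqrt(mu/r1)*(sqrt(2*r2/(r1+r2)) - 1) = 1136.1962 m/s
dv2 = sqrt(mu/r2)*(1 - sqrt(2*r1/(r1+r2))) = 943.2507 m/s
total dv = |dv1| + |dv2| = 1136.1962 + 943.2507 = 2079.4469 m/s = 2.0794 km/s

2.0794 km/s


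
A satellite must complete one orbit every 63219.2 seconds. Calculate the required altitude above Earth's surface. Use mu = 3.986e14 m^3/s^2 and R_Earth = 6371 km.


T = 63219.2 s
r = (mu*T^2/(4*pi^2))^(1/3) = (3.986e14 * 63219.2^2 / (4*pi^2))^(1/3)
r = 3.4299821e+07 m = 34299.8207 km
alt = r - R_E = 34299.8207 - 6371 = 27928.8207 km

27928.8207 km


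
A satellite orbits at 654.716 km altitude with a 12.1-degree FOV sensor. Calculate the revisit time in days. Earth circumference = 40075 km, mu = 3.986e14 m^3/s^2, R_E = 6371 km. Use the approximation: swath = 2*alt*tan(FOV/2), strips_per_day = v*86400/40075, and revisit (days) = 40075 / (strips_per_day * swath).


swath = 2*654.716*tan(0.1055924) = 138.7823 km
v = sqrt(mu/r) = 7532.2262 m/s = 7.5322 km/s
strips/day = v*86400/40075 = 7.5322*86400/40075 = 16.2392
coverage/day = strips * swath = 16.2392 * 138.7823 = 2253.7076 km
revisit = 40075 / 2253.7076 = 17.7818 days

17.7818 days


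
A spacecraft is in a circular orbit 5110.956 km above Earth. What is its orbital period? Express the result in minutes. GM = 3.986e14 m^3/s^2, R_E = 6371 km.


r = 11481.9560 km = 1.1481956e+07 m
T = 2*pi*sqrt(r^3/mu) = 2*pi*sqrt(1.5137273e+21 / 3.986e14)
T = 12244.3304 s = 204.0722 min

204.0722 minutes


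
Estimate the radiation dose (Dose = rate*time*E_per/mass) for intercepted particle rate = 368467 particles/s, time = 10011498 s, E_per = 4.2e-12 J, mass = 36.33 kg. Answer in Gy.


Total energy deposited = rate * time * E_per
  = 368467 * 10011498 * 4.2e-12 = 15.4934 J
Dose = E_total / mass = 15.4934 / 36.33
Dose = 0.4264632 Gy

0.4265 Gy


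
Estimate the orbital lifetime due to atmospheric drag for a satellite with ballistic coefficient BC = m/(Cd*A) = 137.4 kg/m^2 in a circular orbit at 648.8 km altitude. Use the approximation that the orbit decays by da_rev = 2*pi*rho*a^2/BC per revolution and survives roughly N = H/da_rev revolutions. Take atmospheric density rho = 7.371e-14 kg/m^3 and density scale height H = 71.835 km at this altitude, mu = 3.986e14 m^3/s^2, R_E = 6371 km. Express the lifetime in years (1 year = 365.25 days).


a = R_E + alt = 7019.8000 km = 7.0198e+06 m
da_rev = 2*pi*rho*a^2/BC = 2*pi*7.371e-14*(7.0198e+06)^2/137.4 = 0.166099768 m per revolution
N = H/da_rev = 71835.0000 m / 0.166099768 m = 432481.0388 revolutions
P = 2*pi*sqrt(a^3/mu) = 5853.2669 s
lifetime = N*P = 432481.0388 * 5853.2669 = 2.531427e+09 s = 29298.9231 days
years = 29298.9231 / 365.25 = 80.2161 years

80.2161 years


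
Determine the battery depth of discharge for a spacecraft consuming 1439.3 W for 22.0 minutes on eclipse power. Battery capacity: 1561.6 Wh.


E_used = P * t / 60 = 1439.3 * 22.0 / 60 = 527.7433 Wh
DOD = E_used / E_total * 100 = 527.7433 / 1561.6 * 100
DOD = 33.7950 %

33.7950 %


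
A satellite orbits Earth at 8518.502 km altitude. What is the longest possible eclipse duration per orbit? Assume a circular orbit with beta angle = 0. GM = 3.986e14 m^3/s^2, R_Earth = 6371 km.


r = 14889.5020 km
T = 301.3563 min
Eclipse fraction = arcsin(R_E/r)/pi = arcsin(6371.0000/14889.5020)/pi
= arcsin(0.4278854)/pi = 0.1407413
Eclipse duration = 0.1407413 * 301.3563 = 42.4133 min

42.4133 minutes


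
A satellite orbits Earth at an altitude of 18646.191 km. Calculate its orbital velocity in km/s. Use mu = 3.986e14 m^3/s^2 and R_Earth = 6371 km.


r = R_E + alt = 6371.0 + 18646.191 = 25017.1910 km = 2.5017191e+07 m
v = sqrt(mu/r) = sqrt(3.986e14 / 2.5017191e+07) = 3991.6217 m/s = 3.9916 km/s

3.9916 km/s


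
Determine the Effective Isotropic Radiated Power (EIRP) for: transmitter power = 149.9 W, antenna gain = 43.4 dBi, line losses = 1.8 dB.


Pt = 149.9 W = 21.7580 dBW
EIRP = Pt_dBW + Gt - losses = 21.7580 + 43.4 - 1.8 = 63.3580 dBW

63.3580 dBW


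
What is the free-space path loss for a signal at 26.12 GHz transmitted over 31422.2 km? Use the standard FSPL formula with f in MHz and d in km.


f = 26.12 GHz = 26120.0000 MHz
d = 31422.2 km
FSPL = 32.44 + 20*log10(26120.0000) + 20*log10(31422.2)
FSPL = 32.44 + 88.3395 + 89.9447
FSPL = 210.7242 dB

210.7242 dB


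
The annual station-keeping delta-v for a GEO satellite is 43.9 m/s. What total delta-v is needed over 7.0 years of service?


dV = rate * years = 43.9 * 7.0
dV = 307.3000 m/s

307.3000 m/s


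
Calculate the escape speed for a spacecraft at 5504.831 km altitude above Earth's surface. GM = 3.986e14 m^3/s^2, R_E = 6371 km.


r = 6371.0 + 5504.831 = 11875.8310 km = 1.1875831e+07 m
v_esc = sqrt(2*mu/r) = sqrt(2*3.986e14 / 1.1875831e+07)
v_esc = 8193.1639 m/s = 8.1932 km/s

8.1932 km/s


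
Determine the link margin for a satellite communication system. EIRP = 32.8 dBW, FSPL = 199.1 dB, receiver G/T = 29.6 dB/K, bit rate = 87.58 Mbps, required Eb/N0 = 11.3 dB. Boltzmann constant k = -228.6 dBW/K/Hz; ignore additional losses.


C/N0 = EIRP - FSPL + G/T - k = 32.8 - 199.1 + 29.6 - (-228.6)
C/N0 = 91.9000 dB-Hz
R_b = 87.58 Mbps = 8.758e+07 bps -> 10*log10(R_b) = 79.4240 dB-Hz
Eb/N0 = C/N0 - 10*log10(R_b) = 91.9000 - 79.4240 = 12.4760 dB
Margin = Eb/N0 - Eb/N0_req = 12.4760 - 11.3 = 1.1760 dB (link closes)

1.1760 dB


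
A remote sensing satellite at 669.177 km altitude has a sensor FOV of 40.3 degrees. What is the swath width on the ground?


FOV = 40.3 deg = 0.7033677 rad
swath = 2 * alt * tan(FOV/2) = 2 * 669.177 * tan(0.3516838)
swath = 2 * 669.177 * 0.3669379
swath = 491.0928 km

491.0928 km


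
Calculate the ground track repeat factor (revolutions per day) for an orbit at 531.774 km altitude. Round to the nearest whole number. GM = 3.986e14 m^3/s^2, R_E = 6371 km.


r = 6.902774e+06 m
T = 2*pi*sqrt(r^3/mu) = 5707.5103 s = 95.1252 min
revs/day = 1440 / 95.1252 = 15.1379
Rounded: 15 revolutions per day

15 revolutions per day


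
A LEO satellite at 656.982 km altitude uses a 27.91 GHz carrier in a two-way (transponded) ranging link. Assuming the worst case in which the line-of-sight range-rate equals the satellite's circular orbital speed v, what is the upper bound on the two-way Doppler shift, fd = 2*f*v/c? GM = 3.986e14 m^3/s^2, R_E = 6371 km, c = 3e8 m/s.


r = 7.027982e+06 m
v = sqrt(mu/r) = 7531.0118 m/s (worst-case radial velocity)
f = 27.91 GHz = 2.791e+10 Hz
fd = 2*f*v/c = 2*2.791e+10*7531.0118/3.0e+08
fd = 1.4012703e+06 Hz

1.4013e+06 Hz


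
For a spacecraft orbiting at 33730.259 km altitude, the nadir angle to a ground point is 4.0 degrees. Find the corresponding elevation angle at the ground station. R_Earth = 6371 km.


r = R_E + alt = 40101.2590 km
Law of sines in the satellite / Earth-center / ground-point triangle:
  sin(nadir)/R_E = sin(90 + el)/r  =>  cos(el) = (r/R_E)*sin(nadir)
cos(el) = (40101.2590 / 6371.0000) * sin(4.0 deg) = 0.4390712
el = arccos(0.4390712) = 63.9554 deg
(Earth-central angle = 90 - nadir - el = 22.0446 deg)

63.9554 degrees


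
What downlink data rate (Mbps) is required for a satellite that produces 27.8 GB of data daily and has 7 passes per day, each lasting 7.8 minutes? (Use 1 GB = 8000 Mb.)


total contact time = 7 * 7.8 * 60 = 3276.0000 s
data = 27.8 GB = 222400.0000 Mb
rate = 222400.0000 / 3276.0000 = 67.8877 Mbps

67.8877 Mbps


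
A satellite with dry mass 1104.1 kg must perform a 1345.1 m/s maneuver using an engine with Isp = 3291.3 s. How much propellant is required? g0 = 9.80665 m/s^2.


ve = Isp * g0 = 3291.3 * 9.80665 = 32276.627145 m/s
mass ratio = exp(dv/ve) = exp(1345.1/32276.627145) = 1.04255467
m_prop = m_dry * (mr - 1) = 1104.1 * (1.04255467 - 1)
m_prop = 46.9846 kg

46.9846 kg


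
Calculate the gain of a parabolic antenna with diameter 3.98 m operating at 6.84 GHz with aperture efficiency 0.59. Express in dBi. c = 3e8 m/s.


lambda = c/f = 3e8 / 6.84e+09 = 0.04385965 m
G = eta*(pi*D/lambda)^2 = 0.59*(pi*3.98/0.04385965)^2
G = 47949.8878 (linear)
G = 10*log10(47949.8878) = 46.8079 dBi

46.8079 dBi


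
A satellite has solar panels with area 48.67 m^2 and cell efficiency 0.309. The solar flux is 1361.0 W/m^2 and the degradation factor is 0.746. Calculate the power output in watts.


P = area * eta * S * degradation
P = 48.67 * 0.309 * 1361.0 * 0.746
P = 15269.2174 W

15269.2174 W


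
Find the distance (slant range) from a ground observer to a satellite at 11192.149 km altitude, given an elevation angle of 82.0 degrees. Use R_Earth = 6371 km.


h = 11192.149 km, el = 82.0 deg
d = -R_E*sin(el) + sqrt((R_E*sin(el))^2 + 2*R_E*h + h^2)
d = -6371.0000*sin(1.4312) + sqrt((6371.0000*0.9902681)^2 + 2*6371.0000*11192.149 + 11192.149^2)
d = 11231.7551 km

11231.7551 km


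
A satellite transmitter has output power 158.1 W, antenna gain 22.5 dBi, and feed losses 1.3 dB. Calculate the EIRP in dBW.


Pt = 158.1 W = 21.9893 dBW
EIRP = Pt_dBW + Gt - losses = 21.9893 + 22.5 - 1.3 = 43.1893 dBW

43.1893 dBW


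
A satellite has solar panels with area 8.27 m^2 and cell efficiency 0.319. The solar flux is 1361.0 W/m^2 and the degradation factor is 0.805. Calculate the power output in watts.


P = area * eta * S * degradation
P = 8.27 * 0.319 * 1361.0 * 0.805
P = 2890.3484 W

2890.3484 W


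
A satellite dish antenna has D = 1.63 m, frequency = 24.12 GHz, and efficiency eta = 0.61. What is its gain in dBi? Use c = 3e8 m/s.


lambda = c/f = 3e8 / 2.412e+10 = 0.01243781 m
G = eta*(pi*D/lambda)^2 = 0.61*(pi*1.63/0.01243781)^2
G = 103399.1305 (linear)
G = 10*log10(103399.1305) = 50.1452 dBi

50.1452 dBi


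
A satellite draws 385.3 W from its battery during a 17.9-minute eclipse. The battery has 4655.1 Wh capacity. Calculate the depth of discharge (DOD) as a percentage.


E_used = P * t / 60 = 385.3 * 17.9 / 60 = 114.9478 Wh
DOD = E_used / E_total * 100 = 114.9478 / 4655.1 * 100
DOD = 2.4693 %

2.4693 %


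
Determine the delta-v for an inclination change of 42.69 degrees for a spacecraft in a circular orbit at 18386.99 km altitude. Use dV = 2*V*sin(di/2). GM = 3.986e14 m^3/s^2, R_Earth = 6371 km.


r = 24757.9900 km = 2.475799e+07 m
V = sqrt(mu/r) = 4012.4622 m/s
di = 42.69 deg = 0.7450811 rad
dV = 2*V*sin(di/2) = 2*4012.4622*sin(0.3725405)
dV = 2920.9350 m/s = 2.9209 km/s

2.9209 km/s


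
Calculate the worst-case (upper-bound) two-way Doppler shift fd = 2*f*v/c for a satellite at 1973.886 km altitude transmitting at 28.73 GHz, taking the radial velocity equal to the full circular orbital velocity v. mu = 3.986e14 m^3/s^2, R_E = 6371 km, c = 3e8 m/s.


r = 8.344886e+06 m
v = sqrt(mu/r) = 6911.2793 m/s (worst-case radial velocity)
f = 28.73 GHz = 2.873e+10 Hz
fd = 2*f*v/c = 2*2.873e+10*6911.2793/3.0e+08
fd = 1.3237404e+06 Hz

1.3237e+06 Hz


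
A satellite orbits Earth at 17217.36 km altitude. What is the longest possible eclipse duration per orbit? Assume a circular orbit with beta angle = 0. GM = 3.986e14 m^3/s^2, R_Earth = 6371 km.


r = 23588.3600 km
T = 600.9061 min
Eclipse fraction = arcsin(R_E/r)/pi = arcsin(6371.0000/23588.3600)/pi
= arcsin(0.2700908)/pi = 0.08705374
Eclipse duration = 0.08705374 * 600.9061 = 52.3111 min

52.3111 minutes


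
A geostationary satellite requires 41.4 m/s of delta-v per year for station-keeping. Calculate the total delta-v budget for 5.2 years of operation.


dV = rate * years = 41.4 * 5.2
dV = 215.2800 m/s

215.2800 m/s


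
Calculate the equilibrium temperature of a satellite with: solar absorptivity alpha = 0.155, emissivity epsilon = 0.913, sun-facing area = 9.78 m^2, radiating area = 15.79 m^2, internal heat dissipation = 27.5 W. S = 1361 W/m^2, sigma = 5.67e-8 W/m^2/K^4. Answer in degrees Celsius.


Numerator = alpha*S*A_sun + Q_int = 0.155*1361*9.78 + 27.5 = 2090.6399 W
Denominator = eps*sigma*A_rad = 0.913*5.67e-8*15.79 = 8.1740251e-07 W/K^4
T^4 = 2.5576627e+09 K^4
T = 224.8852 K = -48.2648 C

-48.2648 degrees Celsius


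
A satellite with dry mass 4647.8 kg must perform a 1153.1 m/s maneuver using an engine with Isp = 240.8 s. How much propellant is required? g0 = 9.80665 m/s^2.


ve = Isp * g0 = 240.8 * 9.80665 = 2361.441320 m/s
mass ratio = exp(dv/ve) = exp(1153.1/2361.441320) = 1.62954930
m_prop = m_dry * (mr - 1) = 4647.8 * (1.62954930 - 1)
m_prop = 2926.0192 kg

2926.0192 kg


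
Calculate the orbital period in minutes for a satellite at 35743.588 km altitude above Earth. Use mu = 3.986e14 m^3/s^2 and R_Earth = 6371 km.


r = 42114.5880 km = 4.2114588e+07 m
T = 2*pi*sqrt(r^3/mu) = 2*pi*sqrt(7.4696056e+22 / 3.986e14)
T = 86012.1999 s = 1433.5367 min

1433.5367 minutes


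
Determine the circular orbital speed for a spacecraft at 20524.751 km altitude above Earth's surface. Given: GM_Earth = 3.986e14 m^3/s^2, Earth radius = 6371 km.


r = R_E + alt = 6371.0 + 20524.751 = 26895.7510 km = 2.6895751e+07 m
v = sqrt(mu/r) = sqrt(3.986e14 / 2.6895751e+07) = 3849.6993 m/s = 3.8497 km/s

3.8497 km/s


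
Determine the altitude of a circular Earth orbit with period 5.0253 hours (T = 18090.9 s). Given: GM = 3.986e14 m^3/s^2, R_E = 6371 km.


T = 18090.9 s
r = (mu*T^2/(4*pi^2))^(1/3) = (3.986e14 * 18090.9^2 / (4*pi^2))^(1/3)
r = 1.489473e+07 m = 14894.7300 km
alt = r - R_E = 14894.7300 - 6371 = 8523.7300 km

8523.7300 km


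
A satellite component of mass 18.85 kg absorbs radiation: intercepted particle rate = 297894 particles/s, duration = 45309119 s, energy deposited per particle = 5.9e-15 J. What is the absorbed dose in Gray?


Total energy deposited = rate * time * E_per
  = 297894 * 45309119 * 5.9e-15 = 0.07963416 J
Dose = E_total / mass = 0.07963416 / 18.85
Dose = 0.004224624 Gy

0.0042 Gy


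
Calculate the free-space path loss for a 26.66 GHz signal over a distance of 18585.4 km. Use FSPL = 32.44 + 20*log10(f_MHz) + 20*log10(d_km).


f = 26.66 GHz = 26660.0000 MHz
d = 18585.4 km
FSPL = 32.44 + 20*log10(26660.0000) + 20*log10(18585.4)
FSPL = 32.44 + 88.5172 + 85.3834
FSPL = 206.3406 dB

206.3406 dB


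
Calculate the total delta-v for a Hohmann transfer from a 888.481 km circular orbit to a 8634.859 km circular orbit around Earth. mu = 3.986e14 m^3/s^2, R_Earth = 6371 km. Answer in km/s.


r1 = 7259.4810 km = 7.259481e+06 m
r2 = 15005.8590 km = 1.5005859e+07 m
dv1 = sqrt(mu/r1)*(sqrt(2*r2/(r1+r2)) - 1) = 1192.9747 m/s
dv2 = sqrt(mu/r2)*(1 - sqrt(2*r1/(r1+r2))) = 992.0294 m/s
total dv = |dv1| + |dv2| = 1192.9747 + 992.0294 = 2185.0041 m/s = 2.1850 km/s

2.1850 km/s


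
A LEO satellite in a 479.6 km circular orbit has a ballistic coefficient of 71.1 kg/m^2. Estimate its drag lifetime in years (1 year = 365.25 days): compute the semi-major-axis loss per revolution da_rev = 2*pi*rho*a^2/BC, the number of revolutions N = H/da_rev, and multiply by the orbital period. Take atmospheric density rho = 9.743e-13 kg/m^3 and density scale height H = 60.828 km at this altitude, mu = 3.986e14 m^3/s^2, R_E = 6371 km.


a = R_E + alt = 6850.6000 km = 6.8506e+06 m
da_rev = 2*pi*rho*a^2/BC = 2*pi*9.743e-13*(6.8506e+06)^2/71.1 = 4.040733 m per revolution
N = H/da_rev = 60828.0000 m / 4.040733 m = 15053.7031 revolutions
P = 2*pi*sqrt(a^3/mu) = 5642.9232 s
lifetime = N*P = 15053.7031 * 5642.9232 = 8.494689e+07 s = 983.1816 days
years = 983.1816 / 365.25 = 2.6918 years

2.6918 years


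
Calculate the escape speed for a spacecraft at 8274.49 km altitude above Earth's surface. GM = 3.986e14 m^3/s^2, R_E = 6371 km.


r = 6371.0 + 8274.49 = 14645.4900 km = 1.464549e+07 m
v_esc = sqrt(2*mu/r) = sqrt(2*3.986e14 / 1.464549e+07)
v_esc = 7377.8818 m/s = 7.3779 km/s

7.3779 km/s


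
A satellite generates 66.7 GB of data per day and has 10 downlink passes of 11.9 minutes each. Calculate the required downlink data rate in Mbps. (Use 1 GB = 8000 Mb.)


total contact time = 10 * 11.9 * 60 = 7140.0000 s
data = 66.7 GB = 533600.0000 Mb
rate = 533600.0000 / 7140.0000 = 74.7339 Mbps

74.7339 Mbps


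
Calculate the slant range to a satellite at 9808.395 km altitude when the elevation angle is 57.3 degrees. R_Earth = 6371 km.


h = 9808.395 km, el = 57.3 deg
d = -R_E*sin(el) + sqrt((R_E*sin(el))^2 + 2*R_E*h + h^2)
d = -6371.0000*sin(1.0001) + sqrt((6371.0000*0.8415108)^2 + 2*6371.0000*9808.395 + 9808.395^2)
d = 10447.7938 km

10447.7938 km


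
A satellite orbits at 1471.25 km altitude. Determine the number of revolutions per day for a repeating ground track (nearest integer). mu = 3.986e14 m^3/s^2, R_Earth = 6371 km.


r = 7.84225e+06 m
T = 2*pi*sqrt(r^3/mu) = 6911.4989 s = 115.1916 min
revs/day = 1440 / 115.1916 = 12.5009
Rounded: 13 revolutions per day

13 revolutions per day


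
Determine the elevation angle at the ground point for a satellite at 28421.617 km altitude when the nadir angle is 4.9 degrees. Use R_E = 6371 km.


r = R_E + alt = 34792.6170 km
Law of sines in the satellite / Earth-center / ground-point triangle:
  sin(nadir)/R_E = sin(90 + el)/r  =>  cos(el) = (r/R_E)*sin(nadir)
cos(el) = (34792.6170 / 6371.0000) * sin(4.9 deg) = 0.4664697
el = arccos(0.4664697) = 62.1946 deg
(Earth-central angle = 90 - nadir - el = 22.9054 deg)

62.1946 degrees


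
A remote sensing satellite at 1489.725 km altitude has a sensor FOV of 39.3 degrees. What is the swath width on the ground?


FOV = 39.3 deg = 0.6859144 rad
swath = 2 * alt * tan(FOV/2) = 2 * 1489.725 * tan(0.3429572)
swath = 2 * 1489.725 * 0.3570676
swath = 1063.8651 km

1063.8651 km


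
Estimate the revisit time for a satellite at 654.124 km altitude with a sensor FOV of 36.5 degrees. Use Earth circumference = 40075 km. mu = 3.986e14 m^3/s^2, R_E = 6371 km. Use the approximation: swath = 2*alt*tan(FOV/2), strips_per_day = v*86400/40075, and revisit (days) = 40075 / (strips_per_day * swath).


swath = 2*654.124*tan(0.3185226) = 431.3955 km
v = sqrt(mu/r) = 7532.5435 m/s = 7.5325 km/s
strips/day = v*86400/40075 = 7.5325*86400/40075 = 16.2398
coverage/day = strips * swath = 16.2398 * 431.3955 = 7005.7957 km
revisit = 40075 / 7005.7957 = 5.7203 days

5.7203 days


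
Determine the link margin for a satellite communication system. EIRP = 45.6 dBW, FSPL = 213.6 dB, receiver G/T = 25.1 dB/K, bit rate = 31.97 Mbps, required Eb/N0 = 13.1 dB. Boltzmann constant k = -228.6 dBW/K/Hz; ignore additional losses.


C/N0 = EIRP - FSPL + G/T - k = 45.6 - 213.6 + 25.1 - (-228.6)
C/N0 = 85.7000 dB-Hz
R_b = 31.97 Mbps = 3.197e+07 bps -> 10*log10(R_b) = 75.0474 dB-Hz
Eb/N0 = C/N0 - 10*log10(R_b) = 85.7000 - 75.0474 = 10.6526 dB
Margin = Eb/N0 - Eb/N0_req = 10.6526 - 13.1 = -2.4474 dB (negative margin: link does not close)

-2.4474 dB


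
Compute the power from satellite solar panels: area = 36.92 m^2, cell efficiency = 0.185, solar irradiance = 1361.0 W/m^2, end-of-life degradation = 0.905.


P = area * eta * S * degradation
P = 36.92 * 0.185 * 1361.0 * 0.905
P = 8412.7915 W

8412.7915 W


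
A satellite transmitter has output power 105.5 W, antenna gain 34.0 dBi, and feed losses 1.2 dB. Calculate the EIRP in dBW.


Pt = 105.5 W = 20.2325 dBW
EIRP = Pt_dBW + Gt - losses = 20.2325 + 34.0 - 1.2 = 53.0325 dBW

53.0325 dBW


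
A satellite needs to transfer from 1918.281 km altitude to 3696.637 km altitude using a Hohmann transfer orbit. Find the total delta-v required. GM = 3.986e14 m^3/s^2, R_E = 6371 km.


r1 = 8289.2810 km = 8.289281e+06 m
r2 = 10067.6370 km = 1.0067637e+07 m
dv1 = sqrt(mu/r1)*(sqrt(2*r2/(r1+r2)) - 1) = 328.1283 m/s
dv2 = sqrt(mu/r2)*(1 - sqrt(2*r1/(r1+r2))) = 312.5476 m/s
total dv = |dv1| + |dv2| = 328.1283 + 312.5476 = 640.6759 m/s = 0.6406759 km/s

0.6407 km/s


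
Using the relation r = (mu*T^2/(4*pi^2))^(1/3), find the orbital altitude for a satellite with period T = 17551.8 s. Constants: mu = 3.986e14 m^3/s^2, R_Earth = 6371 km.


T = 17551.8 s
r = (mu*T^2/(4*pi^2))^(1/3) = (3.986e14 * 17551.8^2 / (4*pi^2))^(1/3)
r = 1.4597337e+07 m = 14597.3367 km
alt = r - R_E = 14597.3367 - 6371 = 8226.3367 km

8226.3367 km


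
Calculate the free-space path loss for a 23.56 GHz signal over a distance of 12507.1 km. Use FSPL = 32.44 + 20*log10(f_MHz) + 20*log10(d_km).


f = 23.56 GHz = 23560.0000 MHz
d = 12507.1 km
FSPL = 32.44 + 20*log10(23560.0000) + 20*log10(12507.1)
FSPL = 32.44 + 87.4435 + 81.9431
FSPL = 201.8266 dB

201.8266 dB


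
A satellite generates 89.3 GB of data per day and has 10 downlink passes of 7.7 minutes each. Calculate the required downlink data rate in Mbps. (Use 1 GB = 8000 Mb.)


total contact time = 10 * 7.7 * 60 = 4620.0000 s
data = 89.3 GB = 714400.0000 Mb
rate = 714400.0000 / 4620.0000 = 154.6320 Mbps

154.6320 Mbps


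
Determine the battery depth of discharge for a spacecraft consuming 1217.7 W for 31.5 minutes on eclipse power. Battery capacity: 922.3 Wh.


E_used = P * t / 60 = 1217.7 * 31.5 / 60 = 639.2925 Wh
DOD = E_used / E_total * 100 = 639.2925 / 922.3 * 100
DOD = 69.3150 %

69.3150 %


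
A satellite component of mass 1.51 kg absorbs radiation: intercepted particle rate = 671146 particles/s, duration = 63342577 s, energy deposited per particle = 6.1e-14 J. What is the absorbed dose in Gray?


Total energy deposited = rate * time * E_per
  = 671146 * 63342577 * 6.1e-14 = 2.5932 J
Dose = E_total / mass = 2.5932 / 1.51
Dose = 1.7174 Gy

1.7174 Gy


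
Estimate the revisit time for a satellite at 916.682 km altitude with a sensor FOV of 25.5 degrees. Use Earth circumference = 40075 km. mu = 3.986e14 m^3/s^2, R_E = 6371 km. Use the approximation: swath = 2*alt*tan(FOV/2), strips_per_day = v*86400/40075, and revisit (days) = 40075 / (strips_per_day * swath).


swath = 2*916.682*tan(0.2225295) = 414.8479 km
v = sqrt(mu/r) = 7395.6090 m/s = 7.3956 km/s
strips/day = v*86400/40075 = 7.3956*86400/40075 = 15.9446
coverage/day = strips * swath = 15.9446 * 414.8479 = 6614.5921 km
revisit = 40075 / 6614.5921 = 6.0586 days

6.0586 days


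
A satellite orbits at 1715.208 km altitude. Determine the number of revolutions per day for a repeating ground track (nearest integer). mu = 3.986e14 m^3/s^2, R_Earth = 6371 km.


r = 8.086208e+06 m
T = 2*pi*sqrt(r^3/mu) = 7236.5003 s = 120.6083 min
revs/day = 1440 / 120.6083 = 11.9395
Rounded: 12 revolutions per day

12 revolutions per day


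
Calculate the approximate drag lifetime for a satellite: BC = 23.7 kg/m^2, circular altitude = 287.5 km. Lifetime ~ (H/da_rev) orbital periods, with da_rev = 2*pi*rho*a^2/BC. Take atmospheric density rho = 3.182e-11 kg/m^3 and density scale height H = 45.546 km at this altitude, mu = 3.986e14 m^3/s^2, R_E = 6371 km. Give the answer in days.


a = R_E + alt = 6658.5000 km = 6.6585e+06 m
da_rev = 2*pi*rho*a^2/BC = 2*pi*3.182e-11*(6.6585e+06)^2/23.7 = 374.011112 m per revolution
N = H/da_rev = 45546.0000 m / 374.011112 m = 121.7771 revolutions
P = 2*pi*sqrt(a^3/mu) = 5407.2423 s
lifetime = N*P = 121.7771 * 5407.2423 = 658478.4453 s = 7.6213 days

7.6213 days


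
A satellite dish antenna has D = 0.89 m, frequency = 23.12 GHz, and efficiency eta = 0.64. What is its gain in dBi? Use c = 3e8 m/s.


lambda = c/f = 3e8 / 2.312e+10 = 0.01297578 m
G = eta*(pi*D/lambda)^2 = 0.64*(pi*0.89/0.01297578)^2
G = 29716.1733 (linear)
G = 10*log10(29716.1733) = 44.7299 dBi

44.7299 dBi


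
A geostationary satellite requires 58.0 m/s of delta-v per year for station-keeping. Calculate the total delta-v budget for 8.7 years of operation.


dV = rate * years = 58.0 * 8.7
dV = 504.6000 m/s

504.6000 m/s


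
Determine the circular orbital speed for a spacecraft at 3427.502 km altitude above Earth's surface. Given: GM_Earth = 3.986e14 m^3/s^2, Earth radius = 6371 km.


r = R_E + alt = 6371.0 + 3427.502 = 9798.5020 km = 9.798502e+06 m
v = sqrt(mu/r) = sqrt(3.986e14 / 9.798502e+06) = 6378.0630 m/s = 6.3781 km/s

6.3781 km/s


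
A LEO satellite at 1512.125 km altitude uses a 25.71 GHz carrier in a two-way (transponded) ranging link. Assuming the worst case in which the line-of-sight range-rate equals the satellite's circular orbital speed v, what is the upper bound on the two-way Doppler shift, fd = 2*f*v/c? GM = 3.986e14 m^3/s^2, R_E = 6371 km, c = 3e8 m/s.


r = 7.883125e+06 m
v = sqrt(mu/r) = 7110.8160 m/s (worst-case radial velocity)
f = 25.71 GHz = 2.571e+10 Hz
fd = 2*f*v/c = 2*2.571e+10*7110.8160/3.0e+08
fd = 1.2187939e+06 Hz

1.2188e+06 Hz


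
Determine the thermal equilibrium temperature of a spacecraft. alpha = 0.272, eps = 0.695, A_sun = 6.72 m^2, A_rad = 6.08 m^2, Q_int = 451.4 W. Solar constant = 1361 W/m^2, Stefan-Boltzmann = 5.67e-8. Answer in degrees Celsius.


Numerator = alpha*S*A_sun + Q_int = 0.272*1361*6.72 + 451.4 = 2939.0902 W
Denominator = eps*sigma*A_rad = 0.695*5.67e-8*6.08 = 2.3959152e-07 W/K^4
T^4 = 1.2267088e+10 K^4
T = 332.8016 K = 59.6516 C

59.6516 degrees Celsius


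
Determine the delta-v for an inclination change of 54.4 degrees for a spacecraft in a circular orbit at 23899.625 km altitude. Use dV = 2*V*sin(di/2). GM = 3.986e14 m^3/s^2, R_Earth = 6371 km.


r = 30270.6250 km = 3.0270625e+07 m
V = sqrt(mu/r) = 3628.7576 m/s
di = 54.4 deg = 0.9494591 rad
dV = 2*V*sin(di/2) = 2*3628.7576*sin(0.4747296)
dV = 3317.3951 m/s = 3.3174 km/s

3.3174 km/s


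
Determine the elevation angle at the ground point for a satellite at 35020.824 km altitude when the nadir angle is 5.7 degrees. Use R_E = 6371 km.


r = R_E + alt = 41391.8240 km
Law of sines in the satellite / Earth-center / ground-point triangle:
  sin(nadir)/R_E = sin(90 + el)/r  =>  cos(el) = (r/R_E)*sin(nadir)
cos(el) = (41391.8240 / 6371.0000) * sin(5.7 deg) = 0.6452716
el = arccos(0.6452716) = 49.8140 deg
(Earth-central angle = 90 - nadir - el = 34.4860 deg)

49.8140 degrees


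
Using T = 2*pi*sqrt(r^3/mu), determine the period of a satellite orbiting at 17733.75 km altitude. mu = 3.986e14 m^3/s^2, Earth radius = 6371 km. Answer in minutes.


r = 24104.7500 km = 2.410475e+07 m
T = 2*pi*sqrt(r^3/mu) = 2*pi*sqrt(1.4005799e+22 / 3.986e14)
T = 37244.7590 s = 620.7460 min

620.7460 minutes


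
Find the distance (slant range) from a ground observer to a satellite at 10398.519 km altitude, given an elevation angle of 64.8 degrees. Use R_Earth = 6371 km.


h = 10398.519 km, el = 64.8 deg
d = -R_E*sin(el) + sqrt((R_E*sin(el))^2 + 2*R_E*h + h^2)
d = -6371.0000*sin(1.1310) + sqrt((6371.0000*0.9048271)^2 + 2*6371.0000*10398.519 + 10398.519^2)
d = 10784.0130 km

10784.0130 km


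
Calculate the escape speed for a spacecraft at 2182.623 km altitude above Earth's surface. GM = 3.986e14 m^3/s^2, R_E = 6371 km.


r = 6371.0 + 2182.623 = 8553.6230 km = 8.553623e+06 m
v_esc = sqrt(2*mu/r) = sqrt(2*3.986e14 / 8.553623e+06)
v_esc = 9654.0289 m/s = 9.6540 km/s

9.6540 km/s


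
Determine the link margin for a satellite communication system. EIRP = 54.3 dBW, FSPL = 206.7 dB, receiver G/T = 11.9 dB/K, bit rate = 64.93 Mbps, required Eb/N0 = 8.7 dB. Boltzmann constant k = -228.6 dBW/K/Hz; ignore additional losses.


C/N0 = EIRP - FSPL + G/T - k = 54.3 - 206.7 + 11.9 - (-228.6)
C/N0 = 88.1000 dB-Hz
R_b = 64.93 Mbps = 6.493e+07 bps -> 10*log10(R_b) = 78.1245 dB-Hz
Eb/N0 = C/N0 - 10*log10(R_b) = 88.1000 - 78.1245 = 9.9755 dB
Margin = Eb/N0 - Eb/N0_req = 9.9755 - 8.7 = 1.2755 dB (link closes)

1.2755 dB


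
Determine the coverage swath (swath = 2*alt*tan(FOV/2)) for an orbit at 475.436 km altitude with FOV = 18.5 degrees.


FOV = 18.5 deg = 0.3228859 rad
swath = 2 * alt * tan(FOV/2) = 2 * 475.436 * tan(0.161443)
swath = 2 * 475.436 * 0.1628603
swath = 154.8593 km

154.8593 km


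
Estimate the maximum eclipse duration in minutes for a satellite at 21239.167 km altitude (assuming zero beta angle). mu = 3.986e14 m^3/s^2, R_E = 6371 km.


r = 27610.1670 km
T = 760.9630 min
Eclipse fraction = arcsin(R_E/r)/pi = arcsin(6371.0000/27610.1670)/pi
= arcsin(0.2307483)/pi = 0.07411741
Eclipse duration = 0.07411741 * 760.9630 = 56.4006 min

56.4006 minutes


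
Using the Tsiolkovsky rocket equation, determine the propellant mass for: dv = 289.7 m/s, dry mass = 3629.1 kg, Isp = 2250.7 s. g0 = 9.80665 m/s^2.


ve = Isp * g0 = 2250.7 * 9.80665 = 22071.827155 m/s
mass ratio = exp(dv/ve) = exp(289.7/22071.827155) = 1.01321184
m_prop = m_dry * (mr - 1) = 3629.1 * (1.01321184 - 1)
m_prop = 47.9471 kg

47.9471 kg


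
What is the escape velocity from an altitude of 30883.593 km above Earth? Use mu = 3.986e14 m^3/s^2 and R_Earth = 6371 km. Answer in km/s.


r = 6371.0 + 30883.593 = 37254.5930 km = 3.7254593e+07 m
v_esc = sqrt(2*mu/r) = sqrt(2*3.986e14 / 3.7254593e+07)
v_esc = 4625.8733 m/s = 4.6259 km/s

4.6259 km/s


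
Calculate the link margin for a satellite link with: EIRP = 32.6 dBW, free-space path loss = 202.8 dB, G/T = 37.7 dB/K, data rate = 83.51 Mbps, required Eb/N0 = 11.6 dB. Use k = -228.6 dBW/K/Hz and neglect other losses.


C/N0 = EIRP - FSPL + G/T - k = 32.6 - 202.8 + 37.7 - (-228.6)
C/N0 = 96.1000 dB-Hz
R_b = 83.51 Mbps = 8.351e+07 bps -> 10*log10(R_b) = 79.2174 dB-Hz
Eb/N0 = C/N0 - 10*log10(R_b) = 96.1000 - 79.2174 = 16.8826 dB
Margin = Eb/N0 - Eb/N0_req = 16.8826 - 11.6 = 5.2826 dB (link closes)

5.2826 dB


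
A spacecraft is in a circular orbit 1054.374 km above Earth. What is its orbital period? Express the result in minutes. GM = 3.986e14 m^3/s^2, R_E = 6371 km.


r = 7425.3740 km = 7.425374e+06 m
T = 2*pi*sqrt(r^3/mu) = 2*pi*sqrt(4.0940675e+20 / 3.986e14)
T = 6367.7898 s = 106.1298 min

106.1298 minutes


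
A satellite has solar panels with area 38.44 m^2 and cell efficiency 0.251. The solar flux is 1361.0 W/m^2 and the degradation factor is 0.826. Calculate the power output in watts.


P = area * eta * S * degradation
P = 38.44 * 0.251 * 1361.0 * 0.826
P = 10846.6412 W

10846.6412 W


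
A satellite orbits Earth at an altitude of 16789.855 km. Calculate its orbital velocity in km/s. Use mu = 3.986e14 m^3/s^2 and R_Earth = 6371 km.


r = R_E + alt = 6371.0 + 16789.855 = 23160.8550 km = 2.3160855e+07 m
v = sqrt(mu/r) = sqrt(3.986e14 / 2.3160855e+07) = 4148.5025 m/s = 4.1485 km/s

4.1485 km/s


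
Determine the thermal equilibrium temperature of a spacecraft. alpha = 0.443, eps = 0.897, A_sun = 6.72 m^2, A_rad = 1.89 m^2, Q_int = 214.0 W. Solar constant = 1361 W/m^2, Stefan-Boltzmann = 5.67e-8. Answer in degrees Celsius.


Numerator = alpha*S*A_sun + Q_int = 0.443*1361*6.72 + 214.0 = 4265.6426 W
Denominator = eps*sigma*A_rad = 0.897*5.67e-8*1.89 = 9.6125211e-08 W/K^4
T^4 = 4.4375898e+10 K^4
T = 458.9726 K = 185.8226 C

185.8226 degrees Celsius


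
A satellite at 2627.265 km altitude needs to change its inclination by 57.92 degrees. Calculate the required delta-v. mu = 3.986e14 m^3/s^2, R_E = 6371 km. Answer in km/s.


r = 8998.2650 km = 8.998265e+06 m
V = sqrt(mu/r) = 6655.6313 m/s
di = 57.92 deg = 1.0109 rad
dV = 2*V*sin(di/2) = 2*6655.6313*sin(0.5054474)
dV = 6445.2988 m/s = 6.4453 km/s

6.4453 km/s


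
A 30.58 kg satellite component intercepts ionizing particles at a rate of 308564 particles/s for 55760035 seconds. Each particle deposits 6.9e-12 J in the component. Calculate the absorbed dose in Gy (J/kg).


Total energy deposited = rate * time * E_per
  = 308564 * 55760035 * 6.9e-12 = 118.7182 J
Dose = E_total / mass = 118.7182 / 30.58
Dose = 3.8822 Gy

3.8822 Gy


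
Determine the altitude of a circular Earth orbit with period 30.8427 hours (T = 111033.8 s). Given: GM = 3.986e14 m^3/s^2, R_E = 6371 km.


T = 111033.8 s
r = (mu*T^2/(4*pi^2))^(1/3) = (3.986e14 * 111033.8^2 / (4*pi^2))^(1/3)
r = 4.9930125e+07 m = 49930.1252 km
alt = r - R_E = 49930.1252 - 6371 = 43559.1252 km

43559.1252 km


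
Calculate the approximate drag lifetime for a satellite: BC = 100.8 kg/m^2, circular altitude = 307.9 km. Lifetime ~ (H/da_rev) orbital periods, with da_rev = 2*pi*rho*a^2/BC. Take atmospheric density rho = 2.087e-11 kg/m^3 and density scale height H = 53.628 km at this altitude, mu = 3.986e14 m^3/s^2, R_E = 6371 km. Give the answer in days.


a = R_E + alt = 6678.9000 km = 6.6789e+06 m
da_rev = 2*pi*rho*a^2/BC = 2*pi*2.087e-11*(6.6789e+06)^2/100.8 = 58.029879 m per revolution
N = H/da_rev = 53628.0000 m / 58.029879 m = 924.1446 revolutions
P = 2*pi*sqrt(a^3/mu) = 5432.1110 s
lifetime = N*P = 924.1446 * 5432.1110 = 5.020056e+06 s = 58.1025 days

58.1025 days
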